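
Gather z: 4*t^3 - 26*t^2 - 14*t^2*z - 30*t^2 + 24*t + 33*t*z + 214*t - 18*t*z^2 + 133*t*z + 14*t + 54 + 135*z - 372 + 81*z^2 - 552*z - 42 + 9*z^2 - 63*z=4*t^3 - 56*t^2 + 252*t + z^2*(90 - 18*t) + z*(-14*t^2 + 166*t - 480) - 360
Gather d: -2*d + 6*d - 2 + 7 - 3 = 4*d + 2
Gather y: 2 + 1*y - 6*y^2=-6*y^2 + y + 2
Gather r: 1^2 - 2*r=1 - 2*r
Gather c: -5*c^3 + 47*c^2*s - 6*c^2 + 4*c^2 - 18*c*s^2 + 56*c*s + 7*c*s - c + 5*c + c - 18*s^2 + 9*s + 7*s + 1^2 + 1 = -5*c^3 + c^2*(47*s - 2) + c*(-18*s^2 + 63*s + 5) - 18*s^2 + 16*s + 2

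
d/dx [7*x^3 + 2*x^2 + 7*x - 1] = 21*x^2 + 4*x + 7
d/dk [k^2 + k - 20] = 2*k + 1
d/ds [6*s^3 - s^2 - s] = 18*s^2 - 2*s - 1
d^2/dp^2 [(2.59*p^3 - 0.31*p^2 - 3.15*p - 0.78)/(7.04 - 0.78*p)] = (-3.151512*p^3 + 85.333248*p^2 - 770.187264*p + 66.271856)/(0.474552*p^3 - 12.849408*p^2 + 115.974144*p - 348.913664)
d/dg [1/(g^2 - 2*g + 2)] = 2*(1 - g)/(g^2 - 2*g + 2)^2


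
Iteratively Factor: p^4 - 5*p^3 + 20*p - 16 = (p - 2)*(p^3 - 3*p^2 - 6*p + 8) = (p - 2)*(p - 1)*(p^2 - 2*p - 8) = (p - 4)*(p - 2)*(p - 1)*(p + 2)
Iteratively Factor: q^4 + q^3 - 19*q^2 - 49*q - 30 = (q + 1)*(q^3 - 19*q - 30) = (q + 1)*(q + 3)*(q^2 - 3*q - 10) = (q + 1)*(q + 2)*(q + 3)*(q - 5)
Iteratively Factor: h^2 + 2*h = (h)*(h + 2)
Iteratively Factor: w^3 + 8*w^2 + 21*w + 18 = (w + 3)*(w^2 + 5*w + 6) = (w + 2)*(w + 3)*(w + 3)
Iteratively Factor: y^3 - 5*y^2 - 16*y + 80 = (y - 5)*(y^2 - 16) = (y - 5)*(y + 4)*(y - 4)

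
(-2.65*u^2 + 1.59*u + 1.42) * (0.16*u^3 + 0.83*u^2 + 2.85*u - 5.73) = -0.424*u^5 - 1.9451*u^4 - 6.0056*u^3 + 20.8946*u^2 - 5.0637*u - 8.1366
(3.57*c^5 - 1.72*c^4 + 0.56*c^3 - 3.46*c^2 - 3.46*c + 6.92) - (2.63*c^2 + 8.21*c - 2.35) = 3.57*c^5 - 1.72*c^4 + 0.56*c^3 - 6.09*c^2 - 11.67*c + 9.27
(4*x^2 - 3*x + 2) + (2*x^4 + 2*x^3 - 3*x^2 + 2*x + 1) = 2*x^4 + 2*x^3 + x^2 - x + 3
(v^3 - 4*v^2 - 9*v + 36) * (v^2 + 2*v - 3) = v^5 - 2*v^4 - 20*v^3 + 30*v^2 + 99*v - 108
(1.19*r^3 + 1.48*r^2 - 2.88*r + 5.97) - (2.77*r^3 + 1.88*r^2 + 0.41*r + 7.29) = -1.58*r^3 - 0.4*r^2 - 3.29*r - 1.32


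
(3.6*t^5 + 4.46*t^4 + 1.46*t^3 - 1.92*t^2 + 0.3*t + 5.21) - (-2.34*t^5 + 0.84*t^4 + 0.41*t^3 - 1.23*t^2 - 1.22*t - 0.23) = 5.94*t^5 + 3.62*t^4 + 1.05*t^3 - 0.69*t^2 + 1.52*t + 5.44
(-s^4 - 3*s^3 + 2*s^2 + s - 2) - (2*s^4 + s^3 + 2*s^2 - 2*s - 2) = -3*s^4 - 4*s^3 + 3*s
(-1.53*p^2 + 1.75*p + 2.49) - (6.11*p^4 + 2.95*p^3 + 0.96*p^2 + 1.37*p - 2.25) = -6.11*p^4 - 2.95*p^3 - 2.49*p^2 + 0.38*p + 4.74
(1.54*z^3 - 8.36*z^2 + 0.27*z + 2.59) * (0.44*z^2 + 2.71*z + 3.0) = 0.6776*z^5 + 0.495*z^4 - 17.9168*z^3 - 23.2087*z^2 + 7.8289*z + 7.77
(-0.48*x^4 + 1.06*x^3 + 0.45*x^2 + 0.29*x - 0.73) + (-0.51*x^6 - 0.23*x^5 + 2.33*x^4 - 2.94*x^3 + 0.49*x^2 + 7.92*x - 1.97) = -0.51*x^6 - 0.23*x^5 + 1.85*x^4 - 1.88*x^3 + 0.94*x^2 + 8.21*x - 2.7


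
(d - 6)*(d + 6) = d^2 - 36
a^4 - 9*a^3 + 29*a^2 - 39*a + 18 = (a - 3)^2*(a - 2)*(a - 1)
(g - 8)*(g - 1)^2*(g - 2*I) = g^4 - 10*g^3 - 2*I*g^3 + 17*g^2 + 20*I*g^2 - 8*g - 34*I*g + 16*I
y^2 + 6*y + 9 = (y + 3)^2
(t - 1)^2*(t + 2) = t^3 - 3*t + 2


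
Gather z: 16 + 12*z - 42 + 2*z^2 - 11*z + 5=2*z^2 + z - 21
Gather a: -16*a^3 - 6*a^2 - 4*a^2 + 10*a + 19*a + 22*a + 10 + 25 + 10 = -16*a^3 - 10*a^2 + 51*a + 45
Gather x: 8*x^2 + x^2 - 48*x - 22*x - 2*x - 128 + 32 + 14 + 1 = 9*x^2 - 72*x - 81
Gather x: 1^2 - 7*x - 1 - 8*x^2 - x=-8*x^2 - 8*x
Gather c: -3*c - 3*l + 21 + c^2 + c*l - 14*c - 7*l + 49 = c^2 + c*(l - 17) - 10*l + 70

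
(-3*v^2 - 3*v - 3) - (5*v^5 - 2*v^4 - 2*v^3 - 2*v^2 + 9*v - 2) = -5*v^5 + 2*v^4 + 2*v^3 - v^2 - 12*v - 1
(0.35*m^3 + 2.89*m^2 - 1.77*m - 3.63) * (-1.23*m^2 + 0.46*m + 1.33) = -0.4305*m^5 - 3.3937*m^4 + 3.972*m^3 + 7.4944*m^2 - 4.0239*m - 4.8279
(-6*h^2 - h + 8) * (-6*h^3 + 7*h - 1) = 36*h^5 + 6*h^4 - 90*h^3 - h^2 + 57*h - 8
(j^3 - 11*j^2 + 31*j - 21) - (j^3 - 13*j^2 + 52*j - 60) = 2*j^2 - 21*j + 39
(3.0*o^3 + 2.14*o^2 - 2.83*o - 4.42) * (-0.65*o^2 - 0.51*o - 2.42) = -1.95*o^5 - 2.921*o^4 - 6.5119*o^3 - 0.8625*o^2 + 9.1028*o + 10.6964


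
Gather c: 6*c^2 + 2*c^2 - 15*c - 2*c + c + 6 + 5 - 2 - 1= 8*c^2 - 16*c + 8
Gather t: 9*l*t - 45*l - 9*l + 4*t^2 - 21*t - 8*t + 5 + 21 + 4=-54*l + 4*t^2 + t*(9*l - 29) + 30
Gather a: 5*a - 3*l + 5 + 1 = 5*a - 3*l + 6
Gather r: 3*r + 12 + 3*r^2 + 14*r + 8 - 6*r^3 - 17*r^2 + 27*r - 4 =-6*r^3 - 14*r^2 + 44*r + 16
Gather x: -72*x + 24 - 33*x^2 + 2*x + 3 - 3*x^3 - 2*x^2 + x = -3*x^3 - 35*x^2 - 69*x + 27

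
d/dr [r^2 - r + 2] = 2*r - 1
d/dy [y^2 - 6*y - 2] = 2*y - 6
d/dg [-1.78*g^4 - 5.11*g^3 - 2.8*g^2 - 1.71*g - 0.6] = -7.12*g^3 - 15.33*g^2 - 5.6*g - 1.71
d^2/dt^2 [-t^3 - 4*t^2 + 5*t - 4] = -6*t - 8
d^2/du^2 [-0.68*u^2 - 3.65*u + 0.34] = -1.36000000000000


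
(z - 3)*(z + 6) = z^2 + 3*z - 18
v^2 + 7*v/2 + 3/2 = (v + 1/2)*(v + 3)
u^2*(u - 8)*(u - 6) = u^4 - 14*u^3 + 48*u^2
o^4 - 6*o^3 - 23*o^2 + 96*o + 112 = (o - 7)*(o - 4)*(o + 1)*(o + 4)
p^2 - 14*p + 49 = (p - 7)^2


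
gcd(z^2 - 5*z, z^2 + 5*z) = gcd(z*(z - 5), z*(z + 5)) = z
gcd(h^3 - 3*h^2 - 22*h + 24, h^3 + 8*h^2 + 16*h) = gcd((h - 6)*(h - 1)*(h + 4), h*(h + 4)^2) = h + 4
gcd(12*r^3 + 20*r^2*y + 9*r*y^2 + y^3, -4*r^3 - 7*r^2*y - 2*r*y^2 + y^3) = r + y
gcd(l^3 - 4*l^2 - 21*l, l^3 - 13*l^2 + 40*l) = l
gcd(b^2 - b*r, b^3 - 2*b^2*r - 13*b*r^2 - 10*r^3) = 1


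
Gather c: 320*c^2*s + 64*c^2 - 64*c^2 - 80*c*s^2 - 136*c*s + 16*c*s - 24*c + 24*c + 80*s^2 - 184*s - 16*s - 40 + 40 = 320*c^2*s + c*(-80*s^2 - 120*s) + 80*s^2 - 200*s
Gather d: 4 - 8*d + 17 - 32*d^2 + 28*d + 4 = -32*d^2 + 20*d + 25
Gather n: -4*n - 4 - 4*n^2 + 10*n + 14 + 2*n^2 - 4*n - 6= -2*n^2 + 2*n + 4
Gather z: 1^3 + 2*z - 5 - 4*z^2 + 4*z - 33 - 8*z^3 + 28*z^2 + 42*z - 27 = -8*z^3 + 24*z^2 + 48*z - 64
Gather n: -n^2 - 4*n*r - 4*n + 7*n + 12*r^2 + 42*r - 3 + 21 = -n^2 + n*(3 - 4*r) + 12*r^2 + 42*r + 18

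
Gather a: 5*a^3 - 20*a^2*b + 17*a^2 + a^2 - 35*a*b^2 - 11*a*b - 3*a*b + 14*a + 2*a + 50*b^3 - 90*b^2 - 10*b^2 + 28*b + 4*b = 5*a^3 + a^2*(18 - 20*b) + a*(-35*b^2 - 14*b + 16) + 50*b^3 - 100*b^2 + 32*b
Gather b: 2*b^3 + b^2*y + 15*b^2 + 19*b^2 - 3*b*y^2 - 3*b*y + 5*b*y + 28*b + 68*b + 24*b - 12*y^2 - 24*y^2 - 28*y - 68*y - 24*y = 2*b^3 + b^2*(y + 34) + b*(-3*y^2 + 2*y + 120) - 36*y^2 - 120*y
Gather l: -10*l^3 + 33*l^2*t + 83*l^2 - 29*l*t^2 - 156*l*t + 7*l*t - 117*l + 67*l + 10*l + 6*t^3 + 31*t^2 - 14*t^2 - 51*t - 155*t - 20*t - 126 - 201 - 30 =-10*l^3 + l^2*(33*t + 83) + l*(-29*t^2 - 149*t - 40) + 6*t^3 + 17*t^2 - 226*t - 357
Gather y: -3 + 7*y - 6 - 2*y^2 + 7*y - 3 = -2*y^2 + 14*y - 12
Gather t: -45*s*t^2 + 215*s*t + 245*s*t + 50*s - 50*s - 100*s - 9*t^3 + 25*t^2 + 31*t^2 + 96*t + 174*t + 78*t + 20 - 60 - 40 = -100*s - 9*t^3 + t^2*(56 - 45*s) + t*(460*s + 348) - 80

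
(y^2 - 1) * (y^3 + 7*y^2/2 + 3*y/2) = y^5 + 7*y^4/2 + y^3/2 - 7*y^2/2 - 3*y/2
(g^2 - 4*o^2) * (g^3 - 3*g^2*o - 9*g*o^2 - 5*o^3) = g^5 - 3*g^4*o - 13*g^3*o^2 + 7*g^2*o^3 + 36*g*o^4 + 20*o^5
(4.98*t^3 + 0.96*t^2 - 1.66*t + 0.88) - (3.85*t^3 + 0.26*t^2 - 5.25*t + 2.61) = 1.13*t^3 + 0.7*t^2 + 3.59*t - 1.73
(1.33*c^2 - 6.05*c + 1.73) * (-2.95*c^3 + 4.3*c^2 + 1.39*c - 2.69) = -3.9235*c^5 + 23.5665*c^4 - 29.2698*c^3 - 4.5482*c^2 + 18.6792*c - 4.6537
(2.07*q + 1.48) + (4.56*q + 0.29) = 6.63*q + 1.77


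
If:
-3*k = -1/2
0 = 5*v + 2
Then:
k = 1/6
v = -2/5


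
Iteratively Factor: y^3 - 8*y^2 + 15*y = (y)*(y^2 - 8*y + 15) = y*(y - 5)*(y - 3)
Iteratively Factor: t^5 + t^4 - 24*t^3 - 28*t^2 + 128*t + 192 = (t + 4)*(t^4 - 3*t^3 - 12*t^2 + 20*t + 48) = (t - 4)*(t + 4)*(t^3 + t^2 - 8*t - 12) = (t - 4)*(t + 2)*(t + 4)*(t^2 - t - 6) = (t - 4)*(t - 3)*(t + 2)*(t + 4)*(t + 2)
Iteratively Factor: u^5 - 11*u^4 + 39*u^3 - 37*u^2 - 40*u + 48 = (u - 3)*(u^4 - 8*u^3 + 15*u^2 + 8*u - 16) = (u - 3)*(u - 1)*(u^3 - 7*u^2 + 8*u + 16) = (u - 4)*(u - 3)*(u - 1)*(u^2 - 3*u - 4) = (u - 4)*(u - 3)*(u - 1)*(u + 1)*(u - 4)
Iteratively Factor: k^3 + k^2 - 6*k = (k - 2)*(k^2 + 3*k) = k*(k - 2)*(k + 3)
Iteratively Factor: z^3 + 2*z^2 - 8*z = (z - 2)*(z^2 + 4*z) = z*(z - 2)*(z + 4)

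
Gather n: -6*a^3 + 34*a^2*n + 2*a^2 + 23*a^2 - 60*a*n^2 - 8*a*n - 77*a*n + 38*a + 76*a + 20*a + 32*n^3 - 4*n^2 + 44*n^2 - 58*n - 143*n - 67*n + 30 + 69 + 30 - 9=-6*a^3 + 25*a^2 + 134*a + 32*n^3 + n^2*(40 - 60*a) + n*(34*a^2 - 85*a - 268) + 120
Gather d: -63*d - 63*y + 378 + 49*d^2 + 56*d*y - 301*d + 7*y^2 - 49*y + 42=49*d^2 + d*(56*y - 364) + 7*y^2 - 112*y + 420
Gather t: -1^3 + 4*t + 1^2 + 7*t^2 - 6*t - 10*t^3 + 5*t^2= -10*t^3 + 12*t^2 - 2*t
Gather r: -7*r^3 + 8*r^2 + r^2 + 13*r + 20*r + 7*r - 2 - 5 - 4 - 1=-7*r^3 + 9*r^2 + 40*r - 12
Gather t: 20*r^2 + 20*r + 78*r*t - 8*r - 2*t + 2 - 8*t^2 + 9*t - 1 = 20*r^2 + 12*r - 8*t^2 + t*(78*r + 7) + 1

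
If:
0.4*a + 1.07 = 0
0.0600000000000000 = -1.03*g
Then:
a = -2.68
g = -0.06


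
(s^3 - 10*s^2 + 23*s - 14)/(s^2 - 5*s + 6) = (s^2 - 8*s + 7)/(s - 3)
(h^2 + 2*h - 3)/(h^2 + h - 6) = (h - 1)/(h - 2)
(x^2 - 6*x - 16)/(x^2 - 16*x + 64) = (x + 2)/(x - 8)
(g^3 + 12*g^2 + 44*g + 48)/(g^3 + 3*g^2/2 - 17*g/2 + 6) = 2*(g^2 + 8*g + 12)/(2*g^2 - 5*g + 3)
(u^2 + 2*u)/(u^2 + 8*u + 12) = u/(u + 6)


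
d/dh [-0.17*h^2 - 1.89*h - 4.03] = -0.34*h - 1.89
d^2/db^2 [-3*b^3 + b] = -18*b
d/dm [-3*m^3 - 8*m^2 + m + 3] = -9*m^2 - 16*m + 1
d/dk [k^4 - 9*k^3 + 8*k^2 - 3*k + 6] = 4*k^3 - 27*k^2 + 16*k - 3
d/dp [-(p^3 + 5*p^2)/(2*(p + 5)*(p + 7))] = p*(-p - 14)/(2*(p^2 + 14*p + 49))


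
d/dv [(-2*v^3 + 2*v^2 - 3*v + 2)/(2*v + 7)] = (-8*v^3 - 38*v^2 + 28*v - 25)/(4*v^2 + 28*v + 49)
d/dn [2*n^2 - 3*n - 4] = 4*n - 3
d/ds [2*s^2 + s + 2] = 4*s + 1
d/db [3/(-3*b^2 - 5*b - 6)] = 3*(6*b + 5)/(3*b^2 + 5*b + 6)^2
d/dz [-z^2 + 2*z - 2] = 2 - 2*z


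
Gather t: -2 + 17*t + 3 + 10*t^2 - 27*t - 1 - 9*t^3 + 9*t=-9*t^3 + 10*t^2 - t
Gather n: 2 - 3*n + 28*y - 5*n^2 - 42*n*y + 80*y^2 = -5*n^2 + n*(-42*y - 3) + 80*y^2 + 28*y + 2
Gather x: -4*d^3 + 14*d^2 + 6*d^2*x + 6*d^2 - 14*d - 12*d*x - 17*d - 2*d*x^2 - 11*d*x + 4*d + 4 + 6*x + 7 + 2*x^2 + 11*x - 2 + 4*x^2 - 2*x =-4*d^3 + 20*d^2 - 27*d + x^2*(6 - 2*d) + x*(6*d^2 - 23*d + 15) + 9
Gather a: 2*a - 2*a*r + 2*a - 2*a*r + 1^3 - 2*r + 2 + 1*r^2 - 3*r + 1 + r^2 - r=a*(4 - 4*r) + 2*r^2 - 6*r + 4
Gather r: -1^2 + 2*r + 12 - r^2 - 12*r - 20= -r^2 - 10*r - 9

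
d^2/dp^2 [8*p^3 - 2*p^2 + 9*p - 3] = 48*p - 4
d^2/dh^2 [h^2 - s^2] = 2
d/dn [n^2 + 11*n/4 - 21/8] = 2*n + 11/4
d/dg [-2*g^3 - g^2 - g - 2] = -6*g^2 - 2*g - 1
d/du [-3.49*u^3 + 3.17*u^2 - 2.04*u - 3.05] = -10.47*u^2 + 6.34*u - 2.04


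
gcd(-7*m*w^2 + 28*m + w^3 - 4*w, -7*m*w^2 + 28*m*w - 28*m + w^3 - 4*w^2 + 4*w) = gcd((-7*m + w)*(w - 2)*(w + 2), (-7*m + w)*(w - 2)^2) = -7*m*w + 14*m + w^2 - 2*w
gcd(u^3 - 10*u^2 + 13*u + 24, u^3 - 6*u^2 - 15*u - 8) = u^2 - 7*u - 8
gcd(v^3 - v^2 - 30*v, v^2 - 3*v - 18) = v - 6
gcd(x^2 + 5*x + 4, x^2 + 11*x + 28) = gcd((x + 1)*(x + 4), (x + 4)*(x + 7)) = x + 4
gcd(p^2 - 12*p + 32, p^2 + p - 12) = 1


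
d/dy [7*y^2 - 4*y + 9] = 14*y - 4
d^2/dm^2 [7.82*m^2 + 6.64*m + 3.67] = 15.6400000000000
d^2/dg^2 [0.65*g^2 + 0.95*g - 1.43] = 1.30000000000000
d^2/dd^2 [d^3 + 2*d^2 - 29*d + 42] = 6*d + 4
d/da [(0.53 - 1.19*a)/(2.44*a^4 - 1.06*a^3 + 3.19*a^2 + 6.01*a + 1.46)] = (8.7108*a^4 - 7.6956*a^3 + 5.4815*a^2 - 3.3814*a - 4.9227)/(5.9536*a^8 - 5.1728*a^7 + 16.6908*a^6 + 22.566*a^5 + 4.5597*a^4 + 35.2486*a^3 + 45.4349*a^2 + 17.5492*a + 2.1316)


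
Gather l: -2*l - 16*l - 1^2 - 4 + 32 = 27 - 18*l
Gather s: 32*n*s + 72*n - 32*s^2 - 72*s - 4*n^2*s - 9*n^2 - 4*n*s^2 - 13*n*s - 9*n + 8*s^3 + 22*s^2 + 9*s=-9*n^2 + 63*n + 8*s^3 + s^2*(-4*n - 10) + s*(-4*n^2 + 19*n - 63)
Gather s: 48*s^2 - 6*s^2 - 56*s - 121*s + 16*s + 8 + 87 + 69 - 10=42*s^2 - 161*s + 154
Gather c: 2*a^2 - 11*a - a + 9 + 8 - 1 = 2*a^2 - 12*a + 16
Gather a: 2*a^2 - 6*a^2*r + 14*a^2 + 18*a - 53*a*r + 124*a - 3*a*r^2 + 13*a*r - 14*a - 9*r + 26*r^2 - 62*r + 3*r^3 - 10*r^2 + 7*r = a^2*(16 - 6*r) + a*(-3*r^2 - 40*r + 128) + 3*r^3 + 16*r^2 - 64*r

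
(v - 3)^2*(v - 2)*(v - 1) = v^4 - 9*v^3 + 29*v^2 - 39*v + 18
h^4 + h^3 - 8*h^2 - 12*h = h*(h - 3)*(h + 2)^2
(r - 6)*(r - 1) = r^2 - 7*r + 6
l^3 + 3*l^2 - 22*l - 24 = (l - 4)*(l + 1)*(l + 6)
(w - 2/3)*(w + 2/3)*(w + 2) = w^3 + 2*w^2 - 4*w/9 - 8/9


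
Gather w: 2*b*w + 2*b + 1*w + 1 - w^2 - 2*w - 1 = 2*b - w^2 + w*(2*b - 1)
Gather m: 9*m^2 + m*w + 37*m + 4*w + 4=9*m^2 + m*(w + 37) + 4*w + 4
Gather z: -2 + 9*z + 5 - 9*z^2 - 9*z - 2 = 1 - 9*z^2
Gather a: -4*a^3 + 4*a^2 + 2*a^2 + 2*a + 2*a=-4*a^3 + 6*a^2 + 4*a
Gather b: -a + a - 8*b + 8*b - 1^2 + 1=0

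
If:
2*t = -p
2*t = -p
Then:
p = -2*t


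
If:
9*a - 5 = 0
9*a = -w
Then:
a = 5/9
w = -5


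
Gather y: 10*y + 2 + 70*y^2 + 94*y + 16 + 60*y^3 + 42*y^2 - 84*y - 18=60*y^3 + 112*y^2 + 20*y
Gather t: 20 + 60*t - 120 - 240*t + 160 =60 - 180*t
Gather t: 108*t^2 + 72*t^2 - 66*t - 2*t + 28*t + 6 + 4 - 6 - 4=180*t^2 - 40*t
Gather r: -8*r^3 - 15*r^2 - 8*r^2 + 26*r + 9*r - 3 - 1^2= -8*r^3 - 23*r^2 + 35*r - 4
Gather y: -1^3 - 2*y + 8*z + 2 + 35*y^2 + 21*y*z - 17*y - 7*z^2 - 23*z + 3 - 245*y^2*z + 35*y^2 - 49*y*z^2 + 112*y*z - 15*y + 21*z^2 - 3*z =y^2*(70 - 245*z) + y*(-49*z^2 + 133*z - 34) + 14*z^2 - 18*z + 4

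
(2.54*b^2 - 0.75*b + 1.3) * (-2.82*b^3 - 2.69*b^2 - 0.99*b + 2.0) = -7.1628*b^5 - 4.7176*b^4 - 4.1631*b^3 + 2.3255*b^2 - 2.787*b + 2.6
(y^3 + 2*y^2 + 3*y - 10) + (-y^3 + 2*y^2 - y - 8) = 4*y^2 + 2*y - 18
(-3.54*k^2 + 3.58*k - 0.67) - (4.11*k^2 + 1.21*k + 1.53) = -7.65*k^2 + 2.37*k - 2.2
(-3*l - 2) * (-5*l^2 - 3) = 15*l^3 + 10*l^2 + 9*l + 6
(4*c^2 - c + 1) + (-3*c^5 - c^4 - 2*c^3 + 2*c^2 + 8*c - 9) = -3*c^5 - c^4 - 2*c^3 + 6*c^2 + 7*c - 8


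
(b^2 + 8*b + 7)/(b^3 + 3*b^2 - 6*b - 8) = (b + 7)/(b^2 + 2*b - 8)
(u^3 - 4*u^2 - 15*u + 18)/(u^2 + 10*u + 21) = (u^2 - 7*u + 6)/(u + 7)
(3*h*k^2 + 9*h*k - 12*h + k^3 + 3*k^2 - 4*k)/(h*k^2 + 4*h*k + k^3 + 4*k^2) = (3*h*k - 3*h + k^2 - k)/(k*(h + k))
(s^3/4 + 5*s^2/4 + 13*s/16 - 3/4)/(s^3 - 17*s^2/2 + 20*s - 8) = (2*s^2 + 11*s + 12)/(8*(s^2 - 8*s + 16))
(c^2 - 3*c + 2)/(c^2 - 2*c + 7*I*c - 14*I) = (c - 1)/(c + 7*I)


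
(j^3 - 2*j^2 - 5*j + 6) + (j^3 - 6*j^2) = 2*j^3 - 8*j^2 - 5*j + 6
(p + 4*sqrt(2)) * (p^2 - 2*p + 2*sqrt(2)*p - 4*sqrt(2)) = p^3 - 2*p^2 + 6*sqrt(2)*p^2 - 12*sqrt(2)*p + 16*p - 32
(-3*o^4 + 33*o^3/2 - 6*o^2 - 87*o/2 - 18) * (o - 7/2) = -3*o^5 + 27*o^4 - 255*o^3/4 - 45*o^2/2 + 537*o/4 + 63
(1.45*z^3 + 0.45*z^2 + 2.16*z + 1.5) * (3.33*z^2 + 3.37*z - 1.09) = 4.8285*z^5 + 6.385*z^4 + 7.1288*z^3 + 11.7837*z^2 + 2.7006*z - 1.635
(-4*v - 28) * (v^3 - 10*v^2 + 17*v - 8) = -4*v^4 + 12*v^3 + 212*v^2 - 444*v + 224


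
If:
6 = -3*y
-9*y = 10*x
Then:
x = 9/5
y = -2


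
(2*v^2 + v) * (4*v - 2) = 8*v^3 - 2*v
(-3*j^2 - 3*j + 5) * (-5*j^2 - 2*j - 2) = 15*j^4 + 21*j^3 - 13*j^2 - 4*j - 10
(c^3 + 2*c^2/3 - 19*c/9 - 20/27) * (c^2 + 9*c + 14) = c^5 + 29*c^4/3 + 161*c^3/9 - 281*c^2/27 - 326*c/9 - 280/27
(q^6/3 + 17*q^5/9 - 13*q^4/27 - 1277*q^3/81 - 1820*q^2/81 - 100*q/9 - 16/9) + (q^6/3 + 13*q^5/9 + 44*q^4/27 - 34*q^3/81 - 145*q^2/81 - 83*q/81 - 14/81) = 2*q^6/3 + 10*q^5/3 + 31*q^4/27 - 437*q^3/27 - 655*q^2/27 - 983*q/81 - 158/81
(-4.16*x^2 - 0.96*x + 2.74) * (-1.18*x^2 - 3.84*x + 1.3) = 4.9088*x^4 + 17.1072*x^3 - 4.9548*x^2 - 11.7696*x + 3.562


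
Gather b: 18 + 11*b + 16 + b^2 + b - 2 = b^2 + 12*b + 32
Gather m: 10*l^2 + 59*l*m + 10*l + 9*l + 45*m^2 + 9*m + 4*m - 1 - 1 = 10*l^2 + 19*l + 45*m^2 + m*(59*l + 13) - 2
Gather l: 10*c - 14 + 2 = 10*c - 12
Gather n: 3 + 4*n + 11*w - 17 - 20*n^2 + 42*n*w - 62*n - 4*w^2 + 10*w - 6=-20*n^2 + n*(42*w - 58) - 4*w^2 + 21*w - 20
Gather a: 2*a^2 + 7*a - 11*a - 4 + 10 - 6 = 2*a^2 - 4*a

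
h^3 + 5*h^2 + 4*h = h*(h + 1)*(h + 4)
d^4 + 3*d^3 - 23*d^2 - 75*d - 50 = (d - 5)*(d + 1)*(d + 2)*(d + 5)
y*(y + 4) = y^2 + 4*y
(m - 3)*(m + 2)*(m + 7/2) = m^3 + 5*m^2/2 - 19*m/2 - 21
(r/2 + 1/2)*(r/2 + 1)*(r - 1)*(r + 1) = r^4/4 + 3*r^3/4 + r^2/4 - 3*r/4 - 1/2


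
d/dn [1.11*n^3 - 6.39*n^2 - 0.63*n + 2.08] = 3.33*n^2 - 12.78*n - 0.63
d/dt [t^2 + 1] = 2*t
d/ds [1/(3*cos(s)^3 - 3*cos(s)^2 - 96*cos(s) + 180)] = (3*cos(s)^2 - 2*cos(s) - 32)*sin(s)/(3*(cos(s)^3 - cos(s)^2 - 32*cos(s) + 60)^2)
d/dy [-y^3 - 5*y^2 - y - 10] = -3*y^2 - 10*y - 1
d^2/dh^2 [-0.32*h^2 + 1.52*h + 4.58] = -0.640000000000000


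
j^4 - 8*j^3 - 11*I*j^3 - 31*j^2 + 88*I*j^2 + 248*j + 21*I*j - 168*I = (j - 8)*(j - 7*I)*(j - 3*I)*(j - I)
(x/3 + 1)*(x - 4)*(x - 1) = x^3/3 - 2*x^2/3 - 11*x/3 + 4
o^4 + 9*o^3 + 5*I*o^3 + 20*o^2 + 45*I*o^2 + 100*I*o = o*(o + 4)*(o + 5)*(o + 5*I)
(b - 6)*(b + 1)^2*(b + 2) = b^4 - 2*b^3 - 19*b^2 - 28*b - 12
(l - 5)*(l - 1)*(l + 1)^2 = l^4 - 4*l^3 - 6*l^2 + 4*l + 5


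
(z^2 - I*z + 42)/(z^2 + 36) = (z - 7*I)/(z - 6*I)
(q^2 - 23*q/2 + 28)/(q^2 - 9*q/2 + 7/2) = (q - 8)/(q - 1)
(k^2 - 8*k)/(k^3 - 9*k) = (k - 8)/(k^2 - 9)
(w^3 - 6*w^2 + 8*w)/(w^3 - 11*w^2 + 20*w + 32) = w*(w - 2)/(w^2 - 7*w - 8)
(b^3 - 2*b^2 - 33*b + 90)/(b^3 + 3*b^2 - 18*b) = (b - 5)/b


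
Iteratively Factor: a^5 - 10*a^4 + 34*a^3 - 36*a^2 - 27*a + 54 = (a - 3)*(a^4 - 7*a^3 + 13*a^2 + 3*a - 18) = (a - 3)*(a - 2)*(a^3 - 5*a^2 + 3*a + 9) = (a - 3)*(a - 2)*(a + 1)*(a^2 - 6*a + 9) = (a - 3)^2*(a - 2)*(a + 1)*(a - 3)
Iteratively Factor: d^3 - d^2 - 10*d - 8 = (d + 2)*(d^2 - 3*d - 4) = (d - 4)*(d + 2)*(d + 1)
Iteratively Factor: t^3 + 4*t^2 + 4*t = (t)*(t^2 + 4*t + 4) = t*(t + 2)*(t + 2)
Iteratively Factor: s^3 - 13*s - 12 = (s + 3)*(s^2 - 3*s - 4) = (s + 1)*(s + 3)*(s - 4)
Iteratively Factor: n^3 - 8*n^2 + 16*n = (n)*(n^2 - 8*n + 16) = n*(n - 4)*(n - 4)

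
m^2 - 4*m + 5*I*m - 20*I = (m - 4)*(m + 5*I)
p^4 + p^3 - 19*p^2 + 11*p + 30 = (p - 3)*(p - 2)*(p + 1)*(p + 5)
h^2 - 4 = (h - 2)*(h + 2)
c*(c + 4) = c^2 + 4*c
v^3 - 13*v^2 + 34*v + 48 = (v - 8)*(v - 6)*(v + 1)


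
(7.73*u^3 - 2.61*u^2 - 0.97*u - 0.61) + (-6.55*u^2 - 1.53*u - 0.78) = 7.73*u^3 - 9.16*u^2 - 2.5*u - 1.39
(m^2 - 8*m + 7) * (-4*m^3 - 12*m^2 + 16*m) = -4*m^5 + 20*m^4 + 84*m^3 - 212*m^2 + 112*m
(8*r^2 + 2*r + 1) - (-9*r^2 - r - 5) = 17*r^2 + 3*r + 6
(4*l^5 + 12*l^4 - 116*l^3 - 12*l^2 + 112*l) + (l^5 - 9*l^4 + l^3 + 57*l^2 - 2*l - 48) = 5*l^5 + 3*l^4 - 115*l^3 + 45*l^2 + 110*l - 48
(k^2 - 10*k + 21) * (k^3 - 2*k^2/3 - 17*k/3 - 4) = k^5 - 32*k^4/3 + 22*k^3 + 116*k^2/3 - 79*k - 84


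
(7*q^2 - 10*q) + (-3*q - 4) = 7*q^2 - 13*q - 4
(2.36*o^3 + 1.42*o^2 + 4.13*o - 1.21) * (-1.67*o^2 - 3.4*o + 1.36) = -3.9412*o^5 - 10.3954*o^4 - 8.5155*o^3 - 10.0901*o^2 + 9.7308*o - 1.6456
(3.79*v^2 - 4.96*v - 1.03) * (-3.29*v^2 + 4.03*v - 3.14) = -12.4691*v^4 + 31.5921*v^3 - 28.5007*v^2 + 11.4235*v + 3.2342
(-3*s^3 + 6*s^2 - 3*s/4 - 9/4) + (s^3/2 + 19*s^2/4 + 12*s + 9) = -5*s^3/2 + 43*s^2/4 + 45*s/4 + 27/4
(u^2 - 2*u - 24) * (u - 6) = u^3 - 8*u^2 - 12*u + 144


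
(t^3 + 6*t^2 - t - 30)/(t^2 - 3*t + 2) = (t^2 + 8*t + 15)/(t - 1)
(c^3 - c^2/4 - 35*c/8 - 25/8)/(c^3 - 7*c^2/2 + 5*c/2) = (4*c^2 + 9*c + 5)/(4*c*(c - 1))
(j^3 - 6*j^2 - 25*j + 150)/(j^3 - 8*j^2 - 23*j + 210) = (j - 5)/(j - 7)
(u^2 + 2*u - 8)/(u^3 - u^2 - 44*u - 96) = (u - 2)/(u^2 - 5*u - 24)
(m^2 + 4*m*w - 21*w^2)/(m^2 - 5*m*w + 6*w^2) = (-m - 7*w)/(-m + 2*w)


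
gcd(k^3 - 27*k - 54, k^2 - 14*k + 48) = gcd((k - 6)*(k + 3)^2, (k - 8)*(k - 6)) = k - 6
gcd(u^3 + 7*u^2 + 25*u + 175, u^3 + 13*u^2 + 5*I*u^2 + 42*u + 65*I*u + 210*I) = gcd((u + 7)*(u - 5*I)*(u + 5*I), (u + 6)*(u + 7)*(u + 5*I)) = u^2 + u*(7 + 5*I) + 35*I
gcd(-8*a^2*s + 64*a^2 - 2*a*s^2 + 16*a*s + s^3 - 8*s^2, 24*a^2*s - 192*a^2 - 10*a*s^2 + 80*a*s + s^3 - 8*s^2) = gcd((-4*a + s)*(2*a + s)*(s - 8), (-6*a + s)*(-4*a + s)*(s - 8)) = -4*a*s + 32*a + s^2 - 8*s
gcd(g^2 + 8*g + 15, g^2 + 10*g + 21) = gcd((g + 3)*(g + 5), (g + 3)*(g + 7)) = g + 3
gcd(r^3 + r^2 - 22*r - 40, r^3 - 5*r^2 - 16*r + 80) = r^2 - r - 20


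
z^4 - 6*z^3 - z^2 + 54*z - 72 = (z - 4)*(z - 3)*(z - 2)*(z + 3)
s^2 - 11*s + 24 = (s - 8)*(s - 3)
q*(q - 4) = q^2 - 4*q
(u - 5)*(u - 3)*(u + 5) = u^3 - 3*u^2 - 25*u + 75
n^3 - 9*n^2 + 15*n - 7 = (n - 7)*(n - 1)^2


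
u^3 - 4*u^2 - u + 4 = (u - 4)*(u - 1)*(u + 1)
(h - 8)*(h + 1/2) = h^2 - 15*h/2 - 4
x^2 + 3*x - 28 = (x - 4)*(x + 7)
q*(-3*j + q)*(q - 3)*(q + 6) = -3*j*q^3 - 9*j*q^2 + 54*j*q + q^4 + 3*q^3 - 18*q^2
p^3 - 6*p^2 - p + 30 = (p - 5)*(p - 3)*(p + 2)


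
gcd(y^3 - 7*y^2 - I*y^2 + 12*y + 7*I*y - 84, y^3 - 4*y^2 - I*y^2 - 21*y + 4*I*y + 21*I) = y - 7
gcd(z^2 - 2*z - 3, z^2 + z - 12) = z - 3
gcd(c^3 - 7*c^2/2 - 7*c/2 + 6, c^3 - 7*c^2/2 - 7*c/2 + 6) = c^3 - 7*c^2/2 - 7*c/2 + 6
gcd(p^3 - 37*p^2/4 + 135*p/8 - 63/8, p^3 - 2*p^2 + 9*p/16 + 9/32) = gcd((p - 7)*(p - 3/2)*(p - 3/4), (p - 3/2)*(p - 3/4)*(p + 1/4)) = p^2 - 9*p/4 + 9/8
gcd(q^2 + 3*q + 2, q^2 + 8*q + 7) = q + 1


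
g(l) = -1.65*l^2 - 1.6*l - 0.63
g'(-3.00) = 8.30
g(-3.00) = -10.68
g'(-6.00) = 18.20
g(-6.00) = -50.43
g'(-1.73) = 4.11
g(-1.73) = -2.80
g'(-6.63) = 20.28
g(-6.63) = -62.55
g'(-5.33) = 15.99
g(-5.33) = -38.98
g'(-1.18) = 2.29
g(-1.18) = -1.04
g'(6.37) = -22.62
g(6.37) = -77.77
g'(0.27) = -2.49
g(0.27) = -1.18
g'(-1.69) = 3.98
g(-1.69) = -2.64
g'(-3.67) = 10.51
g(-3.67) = -16.98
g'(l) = -3.3*l - 1.6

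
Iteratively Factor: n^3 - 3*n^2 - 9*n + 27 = (n - 3)*(n^2 - 9) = (n - 3)^2*(n + 3)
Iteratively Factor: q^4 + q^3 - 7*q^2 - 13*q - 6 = (q - 3)*(q^3 + 4*q^2 + 5*q + 2) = (q - 3)*(q + 1)*(q^2 + 3*q + 2) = (q - 3)*(q + 1)*(q + 2)*(q + 1)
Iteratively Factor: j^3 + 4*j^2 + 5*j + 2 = (j + 2)*(j^2 + 2*j + 1) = (j + 1)*(j + 2)*(j + 1)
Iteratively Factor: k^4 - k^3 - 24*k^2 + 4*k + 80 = (k - 2)*(k^3 + k^2 - 22*k - 40) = (k - 5)*(k - 2)*(k^2 + 6*k + 8) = (k - 5)*(k - 2)*(k + 4)*(k + 2)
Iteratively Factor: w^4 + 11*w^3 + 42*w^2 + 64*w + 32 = (w + 2)*(w^3 + 9*w^2 + 24*w + 16) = (w + 2)*(w + 4)*(w^2 + 5*w + 4) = (w + 2)*(w + 4)^2*(w + 1)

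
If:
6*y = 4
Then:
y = 2/3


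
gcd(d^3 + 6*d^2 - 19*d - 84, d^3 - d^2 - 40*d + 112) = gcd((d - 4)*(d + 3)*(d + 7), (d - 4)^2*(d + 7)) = d^2 + 3*d - 28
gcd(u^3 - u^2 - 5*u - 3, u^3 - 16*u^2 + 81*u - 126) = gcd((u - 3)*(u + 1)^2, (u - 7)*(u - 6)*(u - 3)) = u - 3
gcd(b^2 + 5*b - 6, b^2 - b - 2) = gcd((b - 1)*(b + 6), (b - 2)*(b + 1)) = 1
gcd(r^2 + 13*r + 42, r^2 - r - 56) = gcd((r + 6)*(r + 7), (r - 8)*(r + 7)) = r + 7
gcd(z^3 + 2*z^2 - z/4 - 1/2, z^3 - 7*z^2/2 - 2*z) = z + 1/2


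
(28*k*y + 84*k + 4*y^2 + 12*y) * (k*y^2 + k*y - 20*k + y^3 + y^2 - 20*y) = 28*k^2*y^3 + 112*k^2*y^2 - 476*k^2*y - 1680*k^2 + 32*k*y^4 + 128*k*y^3 - 544*k*y^2 - 1920*k*y + 4*y^5 + 16*y^4 - 68*y^3 - 240*y^2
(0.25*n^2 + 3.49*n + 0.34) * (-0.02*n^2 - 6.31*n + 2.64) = -0.005*n^4 - 1.6473*n^3 - 21.3687*n^2 + 7.0682*n + 0.8976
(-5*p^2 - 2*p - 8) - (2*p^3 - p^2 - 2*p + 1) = -2*p^3 - 4*p^2 - 9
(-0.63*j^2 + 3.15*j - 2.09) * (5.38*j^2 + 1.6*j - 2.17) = -3.3894*j^4 + 15.939*j^3 - 4.8371*j^2 - 10.1795*j + 4.5353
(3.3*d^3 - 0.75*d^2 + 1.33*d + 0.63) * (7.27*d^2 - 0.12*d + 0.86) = 23.991*d^5 - 5.8485*d^4 + 12.5971*d^3 + 3.7755*d^2 + 1.0682*d + 0.5418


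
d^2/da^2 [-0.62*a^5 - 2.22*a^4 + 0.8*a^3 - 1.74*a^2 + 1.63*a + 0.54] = -12.4*a^3 - 26.64*a^2 + 4.8*a - 3.48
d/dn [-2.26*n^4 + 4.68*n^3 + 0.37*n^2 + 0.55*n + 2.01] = -9.04*n^3 + 14.04*n^2 + 0.74*n + 0.55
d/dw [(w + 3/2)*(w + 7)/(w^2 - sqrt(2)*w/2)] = (w*(2*w - sqrt(2))*(4*w + 17) - (w + 7)*(2*w + 3)*(4*w - sqrt(2)))/(w^2*(2*w - sqrt(2))^2)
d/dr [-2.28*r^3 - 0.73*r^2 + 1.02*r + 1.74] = -6.84*r^2 - 1.46*r + 1.02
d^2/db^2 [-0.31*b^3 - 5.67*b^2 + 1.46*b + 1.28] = -1.86*b - 11.34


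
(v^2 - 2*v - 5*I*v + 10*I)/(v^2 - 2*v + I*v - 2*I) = (v - 5*I)/(v + I)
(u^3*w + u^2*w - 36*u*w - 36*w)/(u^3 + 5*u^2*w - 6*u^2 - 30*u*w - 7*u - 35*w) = w*(u^2 - 36)/(u^2 + 5*u*w - 7*u - 35*w)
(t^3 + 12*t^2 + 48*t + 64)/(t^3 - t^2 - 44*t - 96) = (t^2 + 8*t + 16)/(t^2 - 5*t - 24)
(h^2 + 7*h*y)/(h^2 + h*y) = (h + 7*y)/(h + y)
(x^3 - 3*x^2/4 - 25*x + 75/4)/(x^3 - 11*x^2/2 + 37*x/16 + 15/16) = 4*(x + 5)/(4*x + 1)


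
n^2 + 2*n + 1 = (n + 1)^2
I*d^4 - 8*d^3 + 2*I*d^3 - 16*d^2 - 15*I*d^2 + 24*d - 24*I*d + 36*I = (d + 3)*(d + 2*I)*(d + 6*I)*(I*d - I)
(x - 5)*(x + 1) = x^2 - 4*x - 5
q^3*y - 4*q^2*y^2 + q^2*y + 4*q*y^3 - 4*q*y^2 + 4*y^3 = (q - 2*y)^2*(q*y + y)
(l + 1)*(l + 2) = l^2 + 3*l + 2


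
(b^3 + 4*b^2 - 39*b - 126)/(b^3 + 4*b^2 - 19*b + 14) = (b^2 - 3*b - 18)/(b^2 - 3*b + 2)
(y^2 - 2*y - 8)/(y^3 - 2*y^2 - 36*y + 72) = (y^2 - 2*y - 8)/(y^3 - 2*y^2 - 36*y + 72)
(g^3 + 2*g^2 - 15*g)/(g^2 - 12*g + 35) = g*(g^2 + 2*g - 15)/(g^2 - 12*g + 35)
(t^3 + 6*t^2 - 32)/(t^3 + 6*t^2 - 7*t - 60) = (t^2 + 2*t - 8)/(t^2 + 2*t - 15)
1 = 1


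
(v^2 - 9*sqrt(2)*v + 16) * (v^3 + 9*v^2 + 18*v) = v^5 - 9*sqrt(2)*v^4 + 9*v^4 - 81*sqrt(2)*v^3 + 34*v^3 - 162*sqrt(2)*v^2 + 144*v^2 + 288*v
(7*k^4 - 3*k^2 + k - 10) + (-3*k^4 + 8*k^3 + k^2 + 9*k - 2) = 4*k^4 + 8*k^3 - 2*k^2 + 10*k - 12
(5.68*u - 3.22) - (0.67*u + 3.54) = 5.01*u - 6.76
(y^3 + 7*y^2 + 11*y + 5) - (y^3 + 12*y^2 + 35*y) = -5*y^2 - 24*y + 5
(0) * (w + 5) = 0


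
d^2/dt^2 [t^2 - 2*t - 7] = 2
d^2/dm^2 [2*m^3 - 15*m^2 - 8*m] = 12*m - 30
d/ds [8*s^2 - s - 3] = 16*s - 1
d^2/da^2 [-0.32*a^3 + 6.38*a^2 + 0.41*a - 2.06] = 12.76 - 1.92*a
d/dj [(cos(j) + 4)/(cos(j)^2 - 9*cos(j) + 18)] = (cos(j)^2 + 8*cos(j) - 54)*sin(j)/(cos(j)^2 - 9*cos(j) + 18)^2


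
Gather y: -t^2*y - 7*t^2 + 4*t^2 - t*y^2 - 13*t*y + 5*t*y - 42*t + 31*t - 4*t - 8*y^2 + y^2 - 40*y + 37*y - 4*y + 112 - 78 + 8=-3*t^2 - 15*t + y^2*(-t - 7) + y*(-t^2 - 8*t - 7) + 42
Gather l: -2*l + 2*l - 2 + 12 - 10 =0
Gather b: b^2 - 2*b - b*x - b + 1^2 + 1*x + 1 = b^2 + b*(-x - 3) + x + 2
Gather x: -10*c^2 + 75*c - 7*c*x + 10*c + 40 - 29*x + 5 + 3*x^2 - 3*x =-10*c^2 + 85*c + 3*x^2 + x*(-7*c - 32) + 45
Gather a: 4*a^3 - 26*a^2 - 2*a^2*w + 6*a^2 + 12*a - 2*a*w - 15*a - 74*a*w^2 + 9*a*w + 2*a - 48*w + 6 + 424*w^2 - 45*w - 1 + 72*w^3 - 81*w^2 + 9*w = 4*a^3 + a^2*(-2*w - 20) + a*(-74*w^2 + 7*w - 1) + 72*w^3 + 343*w^2 - 84*w + 5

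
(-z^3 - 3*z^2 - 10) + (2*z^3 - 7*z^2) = z^3 - 10*z^2 - 10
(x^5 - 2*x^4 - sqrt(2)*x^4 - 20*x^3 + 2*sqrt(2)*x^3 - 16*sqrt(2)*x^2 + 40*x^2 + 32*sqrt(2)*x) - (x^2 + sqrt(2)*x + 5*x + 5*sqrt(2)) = x^5 - 2*x^4 - sqrt(2)*x^4 - 20*x^3 + 2*sqrt(2)*x^3 - 16*sqrt(2)*x^2 + 39*x^2 - 5*x + 31*sqrt(2)*x - 5*sqrt(2)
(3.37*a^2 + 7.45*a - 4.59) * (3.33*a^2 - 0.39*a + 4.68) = 11.2221*a^4 + 23.4942*a^3 - 2.4186*a^2 + 36.6561*a - 21.4812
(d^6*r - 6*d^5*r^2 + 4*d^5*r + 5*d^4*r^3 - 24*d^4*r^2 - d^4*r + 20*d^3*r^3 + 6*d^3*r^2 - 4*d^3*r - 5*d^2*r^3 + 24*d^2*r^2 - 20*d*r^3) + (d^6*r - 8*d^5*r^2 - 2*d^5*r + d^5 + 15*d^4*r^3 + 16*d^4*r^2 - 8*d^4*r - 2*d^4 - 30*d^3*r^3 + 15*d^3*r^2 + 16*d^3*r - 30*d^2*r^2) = 2*d^6*r - 14*d^5*r^2 + 2*d^5*r + d^5 + 20*d^4*r^3 - 8*d^4*r^2 - 9*d^4*r - 2*d^4 - 10*d^3*r^3 + 21*d^3*r^2 + 12*d^3*r - 5*d^2*r^3 - 6*d^2*r^2 - 20*d*r^3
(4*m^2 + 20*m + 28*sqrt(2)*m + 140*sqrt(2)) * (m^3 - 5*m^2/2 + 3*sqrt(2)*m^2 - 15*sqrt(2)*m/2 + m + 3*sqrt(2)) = 4*m^5 + 10*m^4 + 40*sqrt(2)*m^4 + 122*m^3 + 100*sqrt(2)*m^3 - 460*sqrt(2)*m^2 + 440*m^2 - 1932*m + 200*sqrt(2)*m + 840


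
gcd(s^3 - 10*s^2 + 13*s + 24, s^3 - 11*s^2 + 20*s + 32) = s^2 - 7*s - 8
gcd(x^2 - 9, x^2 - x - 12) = x + 3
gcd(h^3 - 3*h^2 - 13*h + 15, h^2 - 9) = h + 3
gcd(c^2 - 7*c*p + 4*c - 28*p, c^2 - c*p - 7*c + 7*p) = 1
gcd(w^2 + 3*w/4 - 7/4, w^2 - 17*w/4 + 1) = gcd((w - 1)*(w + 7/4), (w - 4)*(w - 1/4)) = 1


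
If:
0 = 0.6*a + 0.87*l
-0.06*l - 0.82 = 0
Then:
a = 19.82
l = -13.67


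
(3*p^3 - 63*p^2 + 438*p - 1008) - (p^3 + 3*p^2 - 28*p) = 2*p^3 - 66*p^2 + 466*p - 1008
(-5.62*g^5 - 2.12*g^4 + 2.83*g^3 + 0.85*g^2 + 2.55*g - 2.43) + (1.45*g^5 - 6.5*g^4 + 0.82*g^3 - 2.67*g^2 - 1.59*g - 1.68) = -4.17*g^5 - 8.62*g^4 + 3.65*g^3 - 1.82*g^2 + 0.96*g - 4.11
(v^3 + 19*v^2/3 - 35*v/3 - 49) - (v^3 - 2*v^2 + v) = 25*v^2/3 - 38*v/3 - 49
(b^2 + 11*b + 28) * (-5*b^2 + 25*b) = -5*b^4 - 30*b^3 + 135*b^2 + 700*b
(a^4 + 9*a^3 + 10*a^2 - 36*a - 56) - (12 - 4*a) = a^4 + 9*a^3 + 10*a^2 - 32*a - 68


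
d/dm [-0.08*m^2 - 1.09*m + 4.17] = -0.16*m - 1.09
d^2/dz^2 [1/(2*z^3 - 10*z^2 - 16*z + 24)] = ((5 - 3*z)*(z^3 - 5*z^2 - 8*z + 12) + (-3*z^2 + 10*z + 8)^2)/(z^3 - 5*z^2 - 8*z + 12)^3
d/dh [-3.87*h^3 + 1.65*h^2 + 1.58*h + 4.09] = -11.61*h^2 + 3.3*h + 1.58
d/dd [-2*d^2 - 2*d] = -4*d - 2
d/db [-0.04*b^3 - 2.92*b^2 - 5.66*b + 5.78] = -0.12*b^2 - 5.84*b - 5.66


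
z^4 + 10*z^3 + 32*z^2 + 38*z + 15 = (z + 1)^2*(z + 3)*(z + 5)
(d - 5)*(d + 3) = d^2 - 2*d - 15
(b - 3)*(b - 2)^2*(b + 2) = b^4 - 5*b^3 + 2*b^2 + 20*b - 24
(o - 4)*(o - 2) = o^2 - 6*o + 8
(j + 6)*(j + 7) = j^2 + 13*j + 42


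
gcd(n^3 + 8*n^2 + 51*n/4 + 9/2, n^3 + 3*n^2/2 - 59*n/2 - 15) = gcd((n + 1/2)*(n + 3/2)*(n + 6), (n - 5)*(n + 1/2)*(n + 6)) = n^2 + 13*n/2 + 3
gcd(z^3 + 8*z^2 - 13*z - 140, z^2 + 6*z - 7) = z + 7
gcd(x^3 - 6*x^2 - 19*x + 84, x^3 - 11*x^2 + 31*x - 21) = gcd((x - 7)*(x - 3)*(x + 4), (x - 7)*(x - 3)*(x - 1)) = x^2 - 10*x + 21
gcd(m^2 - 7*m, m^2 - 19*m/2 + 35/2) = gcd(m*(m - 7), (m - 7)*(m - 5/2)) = m - 7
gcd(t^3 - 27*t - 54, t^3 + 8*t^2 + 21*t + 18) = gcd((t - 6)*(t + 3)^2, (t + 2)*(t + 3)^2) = t^2 + 6*t + 9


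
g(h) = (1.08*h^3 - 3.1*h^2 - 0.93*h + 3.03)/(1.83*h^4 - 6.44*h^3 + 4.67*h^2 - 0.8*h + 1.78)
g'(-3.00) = -0.02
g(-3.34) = -0.13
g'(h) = (3.24*h^2 - 6.2*h - 0.93)/(1.83*h^4 - 6.44*h^3 + 4.67*h^2 - 0.8*h + 1.78) + (-7.32*h^3 + 19.32*h^2 - 9.34*h + 0.8)*(1.08*h^3 - 3.1*h^2 - 0.93*h + 3.03)/(1.83*h^4 - 6.44*h^3 + 4.67*h^2 - 0.8*h + 1.78)^2 = (-1.9764*h^6 + 11.346*h^5 - 9.8147*h^4 - 35.886*h^3 + 71.1299*h^2 - 39.3362*h + 0.7686)/(3.3489*h^8 - 23.5704*h^7 + 58.5658*h^6 - 63.0776*h^5 + 38.6277*h^4 - 30.3984*h^3 + 17.2652*h^2 - 2.848*h + 3.1684)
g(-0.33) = 1.06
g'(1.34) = -18.42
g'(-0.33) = 2.87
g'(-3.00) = -0.02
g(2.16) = 0.79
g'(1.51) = -2.60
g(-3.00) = -0.14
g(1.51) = 1.20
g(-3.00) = -0.14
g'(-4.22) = -0.02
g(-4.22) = -0.11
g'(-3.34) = -0.02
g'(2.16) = 0.49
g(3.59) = 0.15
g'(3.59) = 0.00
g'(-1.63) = 0.05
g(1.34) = 2.36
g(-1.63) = -0.15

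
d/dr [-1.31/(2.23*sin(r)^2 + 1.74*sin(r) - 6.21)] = (5.8426*sin(r) + 2.2794)*cos(r)/(2.23*sin(r)^2 + 1.74*sin(r) - 6.21)^2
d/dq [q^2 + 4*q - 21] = 2*q + 4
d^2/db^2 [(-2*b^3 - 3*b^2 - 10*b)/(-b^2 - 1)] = 2*(8*b^3 - 9*b^2 - 24*b + 3)/(b^6 + 3*b^4 + 3*b^2 + 1)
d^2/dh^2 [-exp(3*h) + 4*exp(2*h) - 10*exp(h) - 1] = (-9*exp(2*h) + 16*exp(h) - 10)*exp(h)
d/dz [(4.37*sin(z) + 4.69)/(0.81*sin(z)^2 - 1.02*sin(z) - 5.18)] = (-7.5978*sin(z) + 1.76985*cos(2*z) - 19.62265)*cos(z)/(-0.81*sin(z)^2 + 1.02*sin(z) + 5.18)^2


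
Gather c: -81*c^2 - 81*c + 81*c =-81*c^2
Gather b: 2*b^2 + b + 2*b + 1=2*b^2 + 3*b + 1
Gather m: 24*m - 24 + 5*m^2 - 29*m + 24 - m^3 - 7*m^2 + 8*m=-m^3 - 2*m^2 + 3*m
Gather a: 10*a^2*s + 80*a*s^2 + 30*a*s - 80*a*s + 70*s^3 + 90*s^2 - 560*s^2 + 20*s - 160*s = 10*a^2*s + a*(80*s^2 - 50*s) + 70*s^3 - 470*s^2 - 140*s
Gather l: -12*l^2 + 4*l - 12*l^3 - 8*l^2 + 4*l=-12*l^3 - 20*l^2 + 8*l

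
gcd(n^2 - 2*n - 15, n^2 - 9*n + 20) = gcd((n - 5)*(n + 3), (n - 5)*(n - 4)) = n - 5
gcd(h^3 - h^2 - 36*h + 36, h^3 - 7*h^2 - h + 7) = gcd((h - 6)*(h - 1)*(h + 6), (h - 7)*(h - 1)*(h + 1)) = h - 1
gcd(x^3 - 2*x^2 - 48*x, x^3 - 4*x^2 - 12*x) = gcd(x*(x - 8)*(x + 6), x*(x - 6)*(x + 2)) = x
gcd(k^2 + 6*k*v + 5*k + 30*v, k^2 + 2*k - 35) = 1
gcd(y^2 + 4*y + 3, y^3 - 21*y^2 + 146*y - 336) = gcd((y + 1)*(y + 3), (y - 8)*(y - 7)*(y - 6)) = 1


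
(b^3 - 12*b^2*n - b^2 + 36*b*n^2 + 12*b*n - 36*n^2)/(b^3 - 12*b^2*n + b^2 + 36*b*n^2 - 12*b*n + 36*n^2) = (b - 1)/(b + 1)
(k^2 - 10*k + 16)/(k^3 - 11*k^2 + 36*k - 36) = (k - 8)/(k^2 - 9*k + 18)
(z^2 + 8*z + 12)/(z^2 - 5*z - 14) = (z + 6)/(z - 7)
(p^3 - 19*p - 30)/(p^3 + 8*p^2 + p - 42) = (p^2 - 3*p - 10)/(p^2 + 5*p - 14)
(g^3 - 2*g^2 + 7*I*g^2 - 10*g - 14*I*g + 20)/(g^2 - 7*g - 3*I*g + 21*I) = (g^3 + g^2*(-2 + 7*I) - 2*g*(5 + 7*I) + 20)/(g^2 - g*(7 + 3*I) + 21*I)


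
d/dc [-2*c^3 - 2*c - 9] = -6*c^2 - 2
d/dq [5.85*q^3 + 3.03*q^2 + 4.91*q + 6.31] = 17.55*q^2 + 6.06*q + 4.91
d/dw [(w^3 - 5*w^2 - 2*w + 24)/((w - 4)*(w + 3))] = (w^2 + 6*w + 3)/(w^2 + 6*w + 9)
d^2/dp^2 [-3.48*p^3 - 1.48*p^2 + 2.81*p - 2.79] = -20.88*p - 2.96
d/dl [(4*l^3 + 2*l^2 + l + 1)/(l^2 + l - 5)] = (4*l^4 + 8*l^3 - 59*l^2 - 22*l - 6)/(l^4 + 2*l^3 - 9*l^2 - 10*l + 25)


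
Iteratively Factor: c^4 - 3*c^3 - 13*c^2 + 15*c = (c - 1)*(c^3 - 2*c^2 - 15*c) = (c - 5)*(c - 1)*(c^2 + 3*c) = c*(c - 5)*(c - 1)*(c + 3)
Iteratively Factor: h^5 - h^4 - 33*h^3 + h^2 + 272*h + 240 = (h + 1)*(h^4 - 2*h^3 - 31*h^2 + 32*h + 240) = (h - 4)*(h + 1)*(h^3 + 2*h^2 - 23*h - 60) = (h - 4)*(h + 1)*(h + 4)*(h^2 - 2*h - 15) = (h - 4)*(h + 1)*(h + 3)*(h + 4)*(h - 5)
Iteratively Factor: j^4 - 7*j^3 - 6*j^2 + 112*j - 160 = (j - 4)*(j^3 - 3*j^2 - 18*j + 40) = (j - 4)*(j - 2)*(j^2 - j - 20) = (j - 5)*(j - 4)*(j - 2)*(j + 4)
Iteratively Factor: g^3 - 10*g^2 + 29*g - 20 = (g - 5)*(g^2 - 5*g + 4) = (g - 5)*(g - 4)*(g - 1)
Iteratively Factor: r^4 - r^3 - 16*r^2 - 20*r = (r - 5)*(r^3 + 4*r^2 + 4*r) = (r - 5)*(r + 2)*(r^2 + 2*r) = (r - 5)*(r + 2)^2*(r)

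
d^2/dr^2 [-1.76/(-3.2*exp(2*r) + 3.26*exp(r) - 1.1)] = ((5.7376 - 22.528*exp(r))*(3.2*exp(2*r) - 3.26*exp(r) + 1.1) + 1.76*(6.4*exp(r) - 3.26)*(12.8*exp(r) - 6.52)*exp(r))*exp(r)/(3.2*exp(2*r) - 3.26*exp(r) + 1.1)^3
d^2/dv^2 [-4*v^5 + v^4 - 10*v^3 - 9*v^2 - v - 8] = -80*v^3 + 12*v^2 - 60*v - 18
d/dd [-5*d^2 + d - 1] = 1 - 10*d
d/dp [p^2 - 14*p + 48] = 2*p - 14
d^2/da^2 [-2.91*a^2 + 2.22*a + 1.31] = -5.82000000000000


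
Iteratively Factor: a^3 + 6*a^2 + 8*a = (a + 2)*(a^2 + 4*a) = a*(a + 2)*(a + 4)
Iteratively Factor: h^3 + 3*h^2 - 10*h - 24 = (h + 4)*(h^2 - h - 6) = (h - 3)*(h + 4)*(h + 2)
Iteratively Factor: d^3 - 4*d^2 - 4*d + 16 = (d - 2)*(d^2 - 2*d - 8) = (d - 2)*(d + 2)*(d - 4)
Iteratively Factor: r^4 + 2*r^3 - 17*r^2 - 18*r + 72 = (r + 4)*(r^3 - 2*r^2 - 9*r + 18) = (r - 2)*(r + 4)*(r^2 - 9) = (r - 2)*(r + 3)*(r + 4)*(r - 3)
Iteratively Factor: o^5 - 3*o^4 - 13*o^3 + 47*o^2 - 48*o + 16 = (o - 1)*(o^4 - 2*o^3 - 15*o^2 + 32*o - 16) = (o - 1)*(o + 4)*(o^3 - 6*o^2 + 9*o - 4) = (o - 4)*(o - 1)*(o + 4)*(o^2 - 2*o + 1) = (o - 4)*(o - 1)^2*(o + 4)*(o - 1)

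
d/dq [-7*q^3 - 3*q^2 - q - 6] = -21*q^2 - 6*q - 1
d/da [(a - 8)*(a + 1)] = 2*a - 7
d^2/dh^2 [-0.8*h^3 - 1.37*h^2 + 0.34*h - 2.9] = -4.8*h - 2.74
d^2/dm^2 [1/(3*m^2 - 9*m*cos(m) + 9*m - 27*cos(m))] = (-(m^2 - 3*m*cos(m) + 3*m - 9*cos(m))*(3*m*cos(m) + 6*sin(m) + 9*cos(m) + 2) + 2*(3*m*sin(m) + 2*m + 9*sin(m) - 3*cos(m) + 3)^2)/(3*(m + 3)^3*(m - 3*cos(m))^3)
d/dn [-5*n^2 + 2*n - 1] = 2 - 10*n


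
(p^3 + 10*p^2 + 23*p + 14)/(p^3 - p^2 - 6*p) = (p^2 + 8*p + 7)/(p*(p - 3))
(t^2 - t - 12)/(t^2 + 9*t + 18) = (t - 4)/(t + 6)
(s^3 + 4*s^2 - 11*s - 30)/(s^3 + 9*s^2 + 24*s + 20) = (s - 3)/(s + 2)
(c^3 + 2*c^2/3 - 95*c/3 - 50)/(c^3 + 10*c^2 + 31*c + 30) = (c^2 - 13*c/3 - 10)/(c^2 + 5*c + 6)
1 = 1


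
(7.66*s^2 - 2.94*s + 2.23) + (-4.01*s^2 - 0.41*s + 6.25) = 3.65*s^2 - 3.35*s + 8.48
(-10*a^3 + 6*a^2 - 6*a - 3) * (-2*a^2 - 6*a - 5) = 20*a^5 + 48*a^4 + 26*a^3 + 12*a^2 + 48*a + 15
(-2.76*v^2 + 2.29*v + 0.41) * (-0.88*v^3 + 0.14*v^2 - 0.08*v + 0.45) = 2.4288*v^5 - 2.4016*v^4 + 0.1806*v^3 - 1.3678*v^2 + 0.9977*v + 0.1845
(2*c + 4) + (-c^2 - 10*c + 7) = -c^2 - 8*c + 11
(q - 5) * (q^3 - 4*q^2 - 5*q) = q^4 - 9*q^3 + 15*q^2 + 25*q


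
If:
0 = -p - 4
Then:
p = -4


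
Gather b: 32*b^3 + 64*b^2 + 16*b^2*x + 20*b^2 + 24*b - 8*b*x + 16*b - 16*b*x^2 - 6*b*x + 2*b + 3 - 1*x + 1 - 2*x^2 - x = 32*b^3 + b^2*(16*x + 84) + b*(-16*x^2 - 14*x + 42) - 2*x^2 - 2*x + 4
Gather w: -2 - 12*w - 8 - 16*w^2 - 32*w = -16*w^2 - 44*w - 10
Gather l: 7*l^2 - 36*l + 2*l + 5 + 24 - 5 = 7*l^2 - 34*l + 24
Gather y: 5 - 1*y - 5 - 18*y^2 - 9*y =-18*y^2 - 10*y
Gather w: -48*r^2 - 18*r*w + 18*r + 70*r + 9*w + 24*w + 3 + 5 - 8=-48*r^2 + 88*r + w*(33 - 18*r)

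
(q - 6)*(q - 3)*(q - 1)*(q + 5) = q^4 - 5*q^3 - 23*q^2 + 117*q - 90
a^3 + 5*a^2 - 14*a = a*(a - 2)*(a + 7)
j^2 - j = j*(j - 1)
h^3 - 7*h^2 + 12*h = h*(h - 4)*(h - 3)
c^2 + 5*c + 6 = (c + 2)*(c + 3)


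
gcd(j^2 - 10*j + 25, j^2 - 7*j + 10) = j - 5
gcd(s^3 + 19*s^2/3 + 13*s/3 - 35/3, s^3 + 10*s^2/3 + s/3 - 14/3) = s^2 + 4*s/3 - 7/3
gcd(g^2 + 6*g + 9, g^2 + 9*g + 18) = g + 3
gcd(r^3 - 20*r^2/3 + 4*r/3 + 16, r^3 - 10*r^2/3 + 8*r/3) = r - 2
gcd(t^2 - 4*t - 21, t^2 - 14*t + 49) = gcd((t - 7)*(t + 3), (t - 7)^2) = t - 7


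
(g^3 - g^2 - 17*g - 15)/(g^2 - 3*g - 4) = (g^2 - 2*g - 15)/(g - 4)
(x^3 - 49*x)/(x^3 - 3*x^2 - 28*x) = (x + 7)/(x + 4)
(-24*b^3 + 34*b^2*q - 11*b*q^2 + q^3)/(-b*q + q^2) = 24*b^2/q - 10*b + q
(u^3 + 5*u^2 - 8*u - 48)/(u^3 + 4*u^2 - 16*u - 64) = (u - 3)/(u - 4)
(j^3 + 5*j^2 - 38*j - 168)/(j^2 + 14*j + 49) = (j^2 - 2*j - 24)/(j + 7)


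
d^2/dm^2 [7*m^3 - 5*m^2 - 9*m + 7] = 42*m - 10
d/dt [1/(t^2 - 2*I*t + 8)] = 2*(-t + I)/(t^2 - 2*I*t + 8)^2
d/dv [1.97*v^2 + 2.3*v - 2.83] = 3.94*v + 2.3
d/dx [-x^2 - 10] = -2*x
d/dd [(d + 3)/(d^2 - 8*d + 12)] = (d^2 - 8*d - 2*(d - 4)*(d + 3) + 12)/(d^2 - 8*d + 12)^2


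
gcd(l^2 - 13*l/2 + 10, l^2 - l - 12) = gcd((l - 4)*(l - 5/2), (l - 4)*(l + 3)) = l - 4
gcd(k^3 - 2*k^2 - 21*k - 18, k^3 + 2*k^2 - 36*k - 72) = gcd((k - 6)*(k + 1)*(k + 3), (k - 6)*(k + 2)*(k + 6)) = k - 6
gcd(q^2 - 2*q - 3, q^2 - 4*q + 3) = q - 3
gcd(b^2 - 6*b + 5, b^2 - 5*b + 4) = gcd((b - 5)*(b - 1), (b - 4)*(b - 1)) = b - 1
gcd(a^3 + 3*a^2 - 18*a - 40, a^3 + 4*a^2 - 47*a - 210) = a + 5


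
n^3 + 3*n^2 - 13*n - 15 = (n - 3)*(n + 1)*(n + 5)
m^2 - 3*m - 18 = (m - 6)*(m + 3)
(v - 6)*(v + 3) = v^2 - 3*v - 18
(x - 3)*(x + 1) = x^2 - 2*x - 3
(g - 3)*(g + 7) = g^2 + 4*g - 21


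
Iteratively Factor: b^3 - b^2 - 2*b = (b)*(b^2 - b - 2) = b*(b - 2)*(b + 1)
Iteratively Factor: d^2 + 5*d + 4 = (d + 4)*(d + 1)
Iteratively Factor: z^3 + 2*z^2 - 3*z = (z + 3)*(z^2 - z) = z*(z + 3)*(z - 1)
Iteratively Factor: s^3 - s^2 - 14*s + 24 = (s + 4)*(s^2 - 5*s + 6) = (s - 3)*(s + 4)*(s - 2)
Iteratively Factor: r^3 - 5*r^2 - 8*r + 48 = (r + 3)*(r^2 - 8*r + 16) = (r - 4)*(r + 3)*(r - 4)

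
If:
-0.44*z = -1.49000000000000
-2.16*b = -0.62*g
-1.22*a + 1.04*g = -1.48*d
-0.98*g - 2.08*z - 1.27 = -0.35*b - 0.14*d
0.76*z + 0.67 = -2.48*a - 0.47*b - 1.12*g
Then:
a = 2.83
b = -2.34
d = 8.07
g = -8.17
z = 3.39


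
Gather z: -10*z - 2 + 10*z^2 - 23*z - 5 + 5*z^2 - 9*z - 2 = 15*z^2 - 42*z - 9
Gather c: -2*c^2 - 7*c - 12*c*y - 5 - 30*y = -2*c^2 + c*(-12*y - 7) - 30*y - 5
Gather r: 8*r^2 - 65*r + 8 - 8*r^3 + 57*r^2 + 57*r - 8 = -8*r^3 + 65*r^2 - 8*r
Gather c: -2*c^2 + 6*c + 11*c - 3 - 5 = -2*c^2 + 17*c - 8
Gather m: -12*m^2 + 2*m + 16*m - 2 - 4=-12*m^2 + 18*m - 6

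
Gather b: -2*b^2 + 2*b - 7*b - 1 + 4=-2*b^2 - 5*b + 3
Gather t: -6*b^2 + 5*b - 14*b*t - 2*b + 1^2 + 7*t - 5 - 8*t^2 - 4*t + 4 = -6*b^2 + 3*b - 8*t^2 + t*(3 - 14*b)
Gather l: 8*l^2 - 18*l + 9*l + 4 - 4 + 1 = 8*l^2 - 9*l + 1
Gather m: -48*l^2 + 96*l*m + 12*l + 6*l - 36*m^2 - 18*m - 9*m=-48*l^2 + 18*l - 36*m^2 + m*(96*l - 27)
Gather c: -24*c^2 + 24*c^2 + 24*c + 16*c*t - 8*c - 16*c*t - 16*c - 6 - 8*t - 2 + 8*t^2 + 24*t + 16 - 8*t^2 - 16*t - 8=0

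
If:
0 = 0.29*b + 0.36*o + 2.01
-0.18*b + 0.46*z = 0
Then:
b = 2.55555555555556*z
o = -2.05864197530864*z - 5.58333333333333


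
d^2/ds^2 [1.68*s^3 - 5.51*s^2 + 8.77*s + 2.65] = 10.08*s - 11.02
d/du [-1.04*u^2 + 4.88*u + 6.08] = 4.88 - 2.08*u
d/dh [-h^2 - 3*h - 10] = -2*h - 3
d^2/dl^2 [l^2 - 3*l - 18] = 2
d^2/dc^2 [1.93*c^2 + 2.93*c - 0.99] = 3.86000000000000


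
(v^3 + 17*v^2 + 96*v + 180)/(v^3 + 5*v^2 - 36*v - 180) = (v + 6)/(v - 6)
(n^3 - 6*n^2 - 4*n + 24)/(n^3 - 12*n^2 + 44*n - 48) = (n + 2)/(n - 4)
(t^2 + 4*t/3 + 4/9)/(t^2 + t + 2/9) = (3*t + 2)/(3*t + 1)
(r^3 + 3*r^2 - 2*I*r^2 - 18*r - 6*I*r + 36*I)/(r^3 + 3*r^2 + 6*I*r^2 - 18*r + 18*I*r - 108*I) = (r - 2*I)/(r + 6*I)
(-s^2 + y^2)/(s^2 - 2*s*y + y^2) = (s + y)/(-s + y)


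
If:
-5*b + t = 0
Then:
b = t/5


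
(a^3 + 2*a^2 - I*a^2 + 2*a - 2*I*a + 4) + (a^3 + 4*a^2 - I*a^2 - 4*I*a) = 2*a^3 + 6*a^2 - 2*I*a^2 + 2*a - 6*I*a + 4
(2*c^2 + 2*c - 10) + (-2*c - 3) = 2*c^2 - 13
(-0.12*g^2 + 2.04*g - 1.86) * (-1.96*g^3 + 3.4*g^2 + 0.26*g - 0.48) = 0.2352*g^5 - 4.4064*g^4 + 10.5504*g^3 - 5.736*g^2 - 1.4628*g + 0.8928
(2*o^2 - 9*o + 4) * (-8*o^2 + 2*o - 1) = -16*o^4 + 76*o^3 - 52*o^2 + 17*o - 4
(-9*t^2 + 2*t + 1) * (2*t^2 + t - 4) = -18*t^4 - 5*t^3 + 40*t^2 - 7*t - 4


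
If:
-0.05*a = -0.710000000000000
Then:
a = 14.20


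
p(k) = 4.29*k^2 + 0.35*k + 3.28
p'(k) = 8.58*k + 0.35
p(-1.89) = 17.94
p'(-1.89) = -15.87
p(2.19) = 24.62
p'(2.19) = 19.14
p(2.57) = 32.51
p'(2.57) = 22.40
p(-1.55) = 13.04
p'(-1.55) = -12.95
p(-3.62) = 58.23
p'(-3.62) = -30.71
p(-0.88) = 6.29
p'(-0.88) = -7.20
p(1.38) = 11.93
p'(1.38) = 12.19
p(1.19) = 9.77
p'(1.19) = 10.56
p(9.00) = 353.92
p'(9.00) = 77.57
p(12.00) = 625.24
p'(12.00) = 103.31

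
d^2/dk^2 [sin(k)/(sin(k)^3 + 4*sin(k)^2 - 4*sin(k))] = 2*(-2*sin(k)^4 - 6*sin(k)^3 - 13*sin(k)^2 + 4*sin(k) + 20)/(sin(k)^2 + 4*sin(k) - 4)^3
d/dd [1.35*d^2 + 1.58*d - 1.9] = 2.7*d + 1.58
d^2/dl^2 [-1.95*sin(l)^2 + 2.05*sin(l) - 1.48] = -2.05*sin(l) - 3.9*cos(2*l)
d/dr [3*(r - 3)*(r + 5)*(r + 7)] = 9*r^2 + 54*r - 3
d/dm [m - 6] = 1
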